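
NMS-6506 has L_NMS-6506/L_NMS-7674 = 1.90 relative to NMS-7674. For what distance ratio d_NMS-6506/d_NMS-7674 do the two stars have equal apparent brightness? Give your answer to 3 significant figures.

Equal flux requires L_NMS-6506/d_NMS-6506² = L_NMS-7674/d_NMS-7674², so d_NMS-6506/d_NMS-7674 = √(L_NMS-6506/L_NMS-7674)
= √(1.90) = 1.378.

1.38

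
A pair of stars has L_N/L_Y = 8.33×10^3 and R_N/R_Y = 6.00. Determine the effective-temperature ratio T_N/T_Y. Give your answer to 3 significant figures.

3.90

L ∝ R²T⁴ gives T ∝ (L/R²)^(1/4), so
T_N/T_Y = (8.33×10^3 / 6.00²)^(1/4) = (231.4)^(1/4) = 3.900.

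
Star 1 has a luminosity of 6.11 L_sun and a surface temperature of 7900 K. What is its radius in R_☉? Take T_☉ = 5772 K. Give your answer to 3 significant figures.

1.32 R_☉

R/R_☉ = √(L/L_☉) / (T/T_☉)² = √(6.11) / (1.369)²
       = 2.472 / 1.873 = 1.320.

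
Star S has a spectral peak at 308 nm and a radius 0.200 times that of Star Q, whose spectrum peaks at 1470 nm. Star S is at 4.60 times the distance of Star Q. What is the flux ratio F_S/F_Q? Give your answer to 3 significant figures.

Wien's law: T_S/T_Q = λ_Q/λ_S = 1470/308 = 4.773.
L_S/L_Q = (R_S/R_Q)²(T_S/T_Q)⁴ = (0.200)²(4.773)⁴ = 20.76.
F_S/F_Q = (L_S/L_Q)/(d_S/d_Q)² = 20.76/(4.60)² = 0.9809.

0.981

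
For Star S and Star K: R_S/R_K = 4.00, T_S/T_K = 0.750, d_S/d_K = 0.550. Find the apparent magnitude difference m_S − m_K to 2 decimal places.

-3.06

L_S/L_K = (4.00)²(0.750)⁴ = 5.062.
F_S/F_K = (L_S/L_K)/(d_S/d_K)² = 5.062/0.3025 = 16.74.
m_S − m_K = −2.5 log₁₀(16.74) = -3.06.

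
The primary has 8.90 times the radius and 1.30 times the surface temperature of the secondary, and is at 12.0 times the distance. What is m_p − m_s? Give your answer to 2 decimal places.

-0.49

L_p/L_s = (8.90)²(1.30)⁴ = 226.2.
F_p/F_s = (L_p/L_s)/(d_p/d_s)² = 226.2/144.0 = 1.571.
m_p − m_s = −2.5 log₁₀(1.571) = -0.49.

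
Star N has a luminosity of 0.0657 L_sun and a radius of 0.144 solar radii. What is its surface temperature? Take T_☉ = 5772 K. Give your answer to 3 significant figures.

T/T_☉ = (L/L_☉)^(1/4) / (R/R_☉)^(1/2)
T = 5772 × (0.0657)^(1/4) / √(0.144) = 5772 × 0.5063 / 0.3795 = 7701 K.

7.70×10^3 K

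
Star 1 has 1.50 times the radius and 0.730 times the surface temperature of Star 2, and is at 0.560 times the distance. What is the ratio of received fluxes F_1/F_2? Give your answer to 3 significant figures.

L_1/L_2 = (R_1/R_2)²(T_1/T_2)⁴ = (1.50)² × (0.730)⁴ = 0.6390.
F_1/F_2 = (L_1/L_2)/(d_1/d_2)² = 0.6390 / (0.560)² = 2.038.

2.04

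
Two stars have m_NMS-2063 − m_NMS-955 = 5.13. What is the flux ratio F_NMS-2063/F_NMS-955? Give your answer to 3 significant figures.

F_NMS-2063/F_NMS-955 = 10^(−(m_NMS-2063 − m_NMS-955)/2.5) = 10^(-5.13/2.5) = 10^-2.052 = 0.008872.

0.00887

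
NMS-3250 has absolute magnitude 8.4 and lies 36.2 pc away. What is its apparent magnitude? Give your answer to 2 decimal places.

11.19

m = M + 5 log₁₀(d/10 pc) = 8.4 + 5 log₁₀(36.2/10)
  = 8.4 + 5 × 0.559 = 8.4 + 2.79 = 11.19.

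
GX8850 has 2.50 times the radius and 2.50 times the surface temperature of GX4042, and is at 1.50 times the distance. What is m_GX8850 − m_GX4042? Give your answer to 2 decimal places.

L_GX8850/L_GX4042 = (2.50)²(2.50)⁴ = 244.1.
F_GX8850/F_GX4042 = (L_GX8850/L_GX4042)/(d_GX8850/d_GX4042)² = 244.1/2.250 = 108.5.
m_GX8850 − m_GX4042 = −2.5 log₁₀(108.5) = -5.09.

-5.09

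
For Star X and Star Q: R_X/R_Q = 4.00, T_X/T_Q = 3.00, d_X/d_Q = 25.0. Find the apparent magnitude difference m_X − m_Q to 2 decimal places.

-0.79

L_X/L_Q = (4.00)²(3.00)⁴ = 1296.
F_X/F_Q = (L_X/L_Q)/(d_X/d_Q)² = 1296/625.0 = 2.074.
m_X − m_Q = −2.5 log₁₀(2.074) = -0.79.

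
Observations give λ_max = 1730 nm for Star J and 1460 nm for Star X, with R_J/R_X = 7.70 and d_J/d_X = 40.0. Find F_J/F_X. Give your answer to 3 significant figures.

0.0188

Wien's law: T_J/T_X = λ_X/λ_J = 1460/1730 = 0.8439.
L_J/L_X = (R_J/R_X)²(T_J/T_X)⁴ = (7.70)²(0.8439)⁴ = 30.08.
F_J/F_X = (L_J/L_X)/(d_J/d_X)² = 30.08/(40.0)² = 0.01880.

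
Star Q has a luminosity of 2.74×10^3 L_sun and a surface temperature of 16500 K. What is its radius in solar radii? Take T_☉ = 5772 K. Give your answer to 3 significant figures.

6.41 solar radii

R/R_☉ = √(L/L_☉) / (T/T_☉)² = √(2.74×10^3) / (2.859)²
       = 52.35 / 8.172 = 6.406.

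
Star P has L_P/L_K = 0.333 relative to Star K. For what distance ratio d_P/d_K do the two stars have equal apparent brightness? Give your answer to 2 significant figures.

Equal flux requires L_P/d_P² = L_K/d_K², so d_P/d_K = √(L_P/L_K)
= √(0.333) = 0.5771.

0.58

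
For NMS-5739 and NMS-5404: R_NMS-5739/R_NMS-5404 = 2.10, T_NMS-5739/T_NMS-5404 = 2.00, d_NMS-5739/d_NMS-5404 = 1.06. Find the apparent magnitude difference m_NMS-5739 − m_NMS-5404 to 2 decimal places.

L_NMS-5739/L_NMS-5404 = (2.10)²(2.00)⁴ = 70.56.
F_NMS-5739/F_NMS-5404 = (L_NMS-5739/L_NMS-5404)/(d_NMS-5739/d_NMS-5404)² = 70.56/1.124 = 62.80.
m_NMS-5739 − m_NMS-5404 = −2.5 log₁₀(62.80) = -4.49.

-4.49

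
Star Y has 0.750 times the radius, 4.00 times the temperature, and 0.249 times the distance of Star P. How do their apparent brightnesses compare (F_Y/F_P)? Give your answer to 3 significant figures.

L_Y/L_P = (R_Y/R_P)²(T_Y/T_P)⁴ = (0.750)² × (4.00)⁴ = 144.0.
F_Y/F_P = (L_Y/L_P)/(d_Y/d_P)² = 144.0 / (0.249)² = 2323.

2.32×10^3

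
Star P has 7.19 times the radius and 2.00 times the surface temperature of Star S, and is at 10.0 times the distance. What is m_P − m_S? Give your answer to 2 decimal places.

-2.29

L_P/L_S = (7.19)²(2.00)⁴ = 827.1.
F_P/F_S = (L_P/L_S)/(d_P/d_S)² = 827.1/100.0 = 8.271.
m_P − m_S = −2.5 log₁₀(8.271) = -2.29.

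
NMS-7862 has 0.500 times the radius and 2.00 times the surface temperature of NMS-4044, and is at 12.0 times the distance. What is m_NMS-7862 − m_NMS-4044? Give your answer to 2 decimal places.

L_NMS-7862/L_NMS-4044 = (0.500)²(2.00)⁴ = 4.000.
F_NMS-7862/F_NMS-4044 = (L_NMS-7862/L_NMS-4044)/(d_NMS-7862/d_NMS-4044)² = 4.000/144.0 = 0.02778.
m_NMS-7862 − m_NMS-4044 = −2.5 log₁₀(0.02778) = 3.89.

3.89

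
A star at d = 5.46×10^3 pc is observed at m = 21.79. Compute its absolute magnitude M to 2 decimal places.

M = m − 5 log₁₀(d/10 pc) = 21.79 − 5 log₁₀(5.46×10^3/10)
  = 21.79 − 5 × 2.737 = 21.79 − 13.69 = 8.10.

8.10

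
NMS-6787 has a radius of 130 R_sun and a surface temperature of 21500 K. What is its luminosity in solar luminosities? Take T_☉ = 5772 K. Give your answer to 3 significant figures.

L/L_☉ = (R/R_☉)² (T/T_☉)⁴ = (130)² × (21500/5772)⁴
       = 1.690×10^4 × (3.725)⁴ = 1.690×10^4 × 192.5 = 3.253×10^6.

3.25×10^6 solar luminosities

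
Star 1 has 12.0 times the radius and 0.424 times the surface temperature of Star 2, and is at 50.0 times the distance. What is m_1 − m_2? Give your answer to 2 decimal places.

L_1/L_2 = (12.0)²(0.424)⁴ = 4.654.
F_1/F_2 = (L_1/L_2)/(d_1/d_2)² = 4.654/2500 = 0.001862.
m_1 − m_2 = −2.5 log₁₀(0.001862) = 6.83.

6.83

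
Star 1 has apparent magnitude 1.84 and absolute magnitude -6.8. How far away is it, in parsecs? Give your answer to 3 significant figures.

m − M = 5 log₁₀(d/10 pc)
1.84 − (-6.8) = 8.64 = 5 log₁₀(d/10)
d = 10 × 10^(8.64/5) = 10 × 10^1.728 = 534.6 pc.

535 pc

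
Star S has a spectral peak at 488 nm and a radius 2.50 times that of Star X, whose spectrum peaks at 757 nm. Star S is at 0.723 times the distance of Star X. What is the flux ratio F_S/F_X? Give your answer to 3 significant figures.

69.2

Wien's law: T_S/T_X = λ_X/λ_S = 757/488 = 1.551.
L_S/L_X = (R_S/R_X)²(T_S/T_X)⁴ = (2.50)²(1.551)⁴ = 36.19.
F_S/F_X = (L_S/L_X)/(d_S/d_X)² = 36.19/(0.723)² = 69.23.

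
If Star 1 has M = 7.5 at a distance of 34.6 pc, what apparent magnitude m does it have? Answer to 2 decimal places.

m = M + 5 log₁₀(d/10 pc) = 7.5 + 5 log₁₀(34.6/10)
  = 7.5 + 5 × 0.539 = 7.5 + 2.70 = 10.20.

10.20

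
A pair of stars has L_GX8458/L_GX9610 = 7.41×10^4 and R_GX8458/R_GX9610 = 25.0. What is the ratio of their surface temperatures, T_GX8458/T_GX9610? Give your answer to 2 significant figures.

L ∝ R²T⁴ gives T ∝ (L/R²)^(1/4), so
T_GX8458/T_GX9610 = (7.41×10^4 / 25.0²)^(1/4) = (118.6)^(1/4) = 3.300.

3.3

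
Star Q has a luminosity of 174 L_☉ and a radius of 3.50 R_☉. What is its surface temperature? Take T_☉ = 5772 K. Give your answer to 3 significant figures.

T/T_☉ = (L/L_☉)^(1/4) / (R/R_☉)^(1/2)
T = 5772 × (174)^(1/4) / √(3.50) = 5772 × 3.632 / 1.871 = 1.121×10^4 K.

1.12×10^4 K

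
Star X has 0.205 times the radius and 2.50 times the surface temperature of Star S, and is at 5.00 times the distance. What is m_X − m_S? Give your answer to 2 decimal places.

L_X/L_S = (0.205)²(2.50)⁴ = 1.642.
F_X/F_S = (L_X/L_S)/(d_X/d_S)² = 1.642/25.00 = 0.06566.
m_X − m_S = −2.5 log₁₀(0.06566) = 2.96.

2.96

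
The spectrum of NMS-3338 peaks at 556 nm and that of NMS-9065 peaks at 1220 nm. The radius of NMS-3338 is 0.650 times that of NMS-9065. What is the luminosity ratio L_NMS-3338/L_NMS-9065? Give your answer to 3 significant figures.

Wien's law gives T ∝ 1/λ_max, so T_NMS-3338/T_NMS-9065 = λ_NMS-9065/λ_NMS-3338 = 1220/556 = 2.194.
Then L ∝ R²T⁴ gives L_NMS-3338/L_NMS-9065 = (0.650)² × (2.194)⁴ = 0.4225 × 23.18 = 9.794.

9.79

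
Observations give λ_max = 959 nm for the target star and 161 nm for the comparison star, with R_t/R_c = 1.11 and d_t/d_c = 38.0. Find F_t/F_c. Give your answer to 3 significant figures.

Wien's law: T_t/T_c = λ_c/λ_t = 161/959 = 0.1679.
L_t/L_c = (R_t/R_c)²(T_t/T_c)⁴ = (1.11)²(0.1679)⁴ = 9.788×10^-4.
F_t/F_c = (L_t/L_c)/(d_t/d_c)² = 9.788×10^-4/(38.0)² = 6.778×10^-7.

6.78×10^-7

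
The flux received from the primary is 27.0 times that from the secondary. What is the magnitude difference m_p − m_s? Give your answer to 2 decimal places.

m_p − m_s = −2.5 log₁₀(F_p/F_s) = −2.5 log₁₀(27.0) = −2.5 × (1.431) = -3.578.

-3.58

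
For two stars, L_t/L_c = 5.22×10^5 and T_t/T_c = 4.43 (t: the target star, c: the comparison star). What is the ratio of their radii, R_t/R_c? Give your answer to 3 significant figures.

L ∝ R²T⁴ gives R ∝ √L / T², so
R_t/R_c = √(5.22×10^5) / (4.43)² = 722.5 / 19.62 = 36.82.

36.8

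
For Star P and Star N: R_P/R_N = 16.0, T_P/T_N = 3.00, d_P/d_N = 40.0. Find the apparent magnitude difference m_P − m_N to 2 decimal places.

-2.78

L_P/L_N = (16.0)²(3.00)⁴ = 2.074×10^4.
F_P/F_N = (L_P/L_N)/(d_P/d_N)² = 2.074×10^4/1600 = 12.96.
m_P − m_N = −2.5 log₁₀(12.96) = -2.78.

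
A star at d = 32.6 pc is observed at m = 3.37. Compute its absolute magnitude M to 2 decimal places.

0.80

M = m − 5 log₁₀(d/10 pc) = 3.37 − 5 log₁₀(32.6/10)
  = 3.37 − 5 × 0.513 = 3.37 − 2.57 = 0.80.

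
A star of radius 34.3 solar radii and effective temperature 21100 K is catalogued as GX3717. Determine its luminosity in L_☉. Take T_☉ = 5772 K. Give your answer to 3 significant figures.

2.10×10^5 L_☉

L/L_☉ = (R/R_☉)² (T/T_☉)⁴ = (34.3)² × (21100/5772)⁴
       = 1176 × (3.656)⁴ = 1176 × 178.6 = 2.101×10^5.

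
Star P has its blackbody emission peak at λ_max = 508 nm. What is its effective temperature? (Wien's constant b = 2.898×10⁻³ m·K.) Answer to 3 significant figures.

T = b/λ_max = 2.898×10⁻³ / (508×10⁻⁹) = 5705 K.

5.70×10^3 K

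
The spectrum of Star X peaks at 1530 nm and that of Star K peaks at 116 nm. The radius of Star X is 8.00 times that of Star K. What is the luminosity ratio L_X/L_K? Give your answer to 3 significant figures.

0.00211

Wien's law gives T ∝ 1/λ_max, so T_X/T_K = λ_K/λ_X = 116/1530 = 0.07582.
Then L ∝ R²T⁴ gives L_X/L_K = (8.00)² × (0.07582)⁴ = 64.00 × 3.304×10^-5 = 0.002115.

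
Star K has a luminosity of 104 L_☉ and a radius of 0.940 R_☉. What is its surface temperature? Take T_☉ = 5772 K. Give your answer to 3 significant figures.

1.90×10^4 K

T/T_☉ = (L/L_☉)^(1/4) / (R/R_☉)^(1/2)
T = 5772 × (104)^(1/4) / √(0.940) = 5772 × 3.193 / 0.9695 = 1.901×10^4 K.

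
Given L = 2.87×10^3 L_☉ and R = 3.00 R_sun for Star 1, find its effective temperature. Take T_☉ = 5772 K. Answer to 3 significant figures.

2.44×10^4 K

T/T_☉ = (L/L_☉)^(1/4) / (R/R_☉)^(1/2)
T = 5772 × (2.87×10^3)^(1/4) / √(3.00) = 5772 × 7.319 / 1.732 = 2.439×10^4 K.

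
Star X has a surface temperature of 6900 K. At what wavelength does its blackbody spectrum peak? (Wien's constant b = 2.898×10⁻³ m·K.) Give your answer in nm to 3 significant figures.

420 nm

λ_max = b/T = 2.898×10⁻³ / 6900 = 4.20×10^-7 m = 420.0 nm.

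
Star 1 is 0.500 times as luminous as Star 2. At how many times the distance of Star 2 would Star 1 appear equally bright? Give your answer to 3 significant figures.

Equal flux requires L_1/d_1² = L_2/d_2², so d_1/d_2 = √(L_1/L_2)
= √(0.500) = 0.7071.

0.707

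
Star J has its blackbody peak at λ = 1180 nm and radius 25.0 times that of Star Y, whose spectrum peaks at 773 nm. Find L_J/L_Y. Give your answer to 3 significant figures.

Wien's law gives T ∝ 1/λ_max, so T_J/T_Y = λ_Y/λ_J = 773/1180 = 0.6551.
Then L ∝ R²T⁴ gives L_J/L_Y = (25.0)² × (0.6551)⁴ = 625.0 × 0.1842 = 115.1.

115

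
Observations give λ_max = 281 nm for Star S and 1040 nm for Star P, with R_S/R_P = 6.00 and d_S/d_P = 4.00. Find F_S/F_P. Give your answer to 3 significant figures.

Wien's law: T_S/T_P = λ_P/λ_S = 1040/281 = 3.701.
L_S/L_P = (R_S/R_P)²(T_S/T_P)⁴ = (6.00)²(3.701)⁴ = 6755.
F_S/F_P = (L_S/L_P)/(d_S/d_P)² = 6755/(4.00)² = 422.2.

422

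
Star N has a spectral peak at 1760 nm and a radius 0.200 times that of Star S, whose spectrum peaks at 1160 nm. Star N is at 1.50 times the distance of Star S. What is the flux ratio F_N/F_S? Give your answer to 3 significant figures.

Wien's law: T_N/T_S = λ_S/λ_N = 1160/1760 = 0.6591.
L_N/L_S = (R_N/R_S)²(T_N/T_S)⁴ = (0.200)²(0.6591)⁴ = 0.007548.
F_N/F_S = (L_N/L_S)/(d_N/d_S)² = 0.007548/(1.50)² = 0.003355.

0.00335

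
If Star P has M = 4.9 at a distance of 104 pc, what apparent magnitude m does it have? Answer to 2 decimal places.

9.99

m = M + 5 log₁₀(d/10 pc) = 4.9 + 5 log₁₀(104/10)
  = 4.9 + 5 × 1.017 = 4.9 + 5.09 = 9.99.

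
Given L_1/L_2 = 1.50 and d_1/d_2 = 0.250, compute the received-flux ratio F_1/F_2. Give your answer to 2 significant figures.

24

F = L/(4πd²), so F_1/F_2 = (L_1/L_2) / (d_1/d_2)²
= 1.50 / (0.250)² = 1.50 / 0.06250 = 24.00.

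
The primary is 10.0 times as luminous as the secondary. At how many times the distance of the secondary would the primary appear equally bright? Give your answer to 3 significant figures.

Equal flux requires L_p/d_p² = L_s/d_s², so d_p/d_s = √(L_p/L_s)
= √(10.0) = 3.162.

3.16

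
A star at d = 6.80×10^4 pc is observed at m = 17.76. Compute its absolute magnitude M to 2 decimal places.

-1.40

M = m − 5 log₁₀(d/10 pc) = 17.76 − 5 log₁₀(6.80×10^4/10)
  = 17.76 − 5 × 3.833 = 17.76 − 19.16 = -1.40.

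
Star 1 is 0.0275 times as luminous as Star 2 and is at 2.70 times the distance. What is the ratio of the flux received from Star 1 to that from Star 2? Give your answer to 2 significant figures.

0.0038

F = L/(4πd²), so F_1/F_2 = (L_1/L_2) / (d_1/d_2)²
= 0.0275 / (2.70)² = 0.0275 / 7.290 = 0.003772.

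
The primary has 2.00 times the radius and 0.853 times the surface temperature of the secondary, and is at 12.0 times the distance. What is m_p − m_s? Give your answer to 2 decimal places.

4.58

L_p/L_s = (2.00)²(0.853)⁴ = 2.118.
F_p/F_s = (L_p/L_s)/(d_p/d_s)² = 2.118/144.0 = 0.01471.
m_p − m_s = −2.5 log₁₀(0.01471) = 4.58.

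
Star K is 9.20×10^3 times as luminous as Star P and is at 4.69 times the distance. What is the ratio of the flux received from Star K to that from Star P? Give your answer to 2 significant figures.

F = L/(4πd²), so F_K/F_P = (L_K/L_P) / (d_K/d_P)²
= 9.20×10^3 / (4.69)² = 9.20×10^3 / 22.00 = 418.3.

4.2×10^2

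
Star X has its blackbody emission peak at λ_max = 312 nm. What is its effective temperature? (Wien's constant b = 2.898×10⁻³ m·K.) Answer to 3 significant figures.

T = b/λ_max = 2.898×10⁻³ / (312×10⁻⁹) = 9288 K.

9.29×10^3 K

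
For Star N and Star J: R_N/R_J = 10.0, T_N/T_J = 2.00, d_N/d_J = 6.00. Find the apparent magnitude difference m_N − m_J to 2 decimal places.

L_N/L_J = (10.0)²(2.00)⁴ = 1600.
F_N/F_J = (L_N/L_J)/(d_N/d_J)² = 1600/36.00 = 44.44.
m_N − m_J = −2.5 log₁₀(44.44) = -4.12.

-4.12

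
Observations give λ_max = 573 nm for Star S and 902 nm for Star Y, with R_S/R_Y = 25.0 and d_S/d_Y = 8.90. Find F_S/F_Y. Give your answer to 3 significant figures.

Wien's law: T_S/T_Y = λ_Y/λ_S = 902/573 = 1.574.
L_S/L_Y = (R_S/R_Y)²(T_S/T_Y)⁴ = (25.0)²(1.574)⁴ = 3838.
F_S/F_Y = (L_S/L_Y)/(d_S/d_Y)² = 3838/(8.90)² = 48.45.

48.5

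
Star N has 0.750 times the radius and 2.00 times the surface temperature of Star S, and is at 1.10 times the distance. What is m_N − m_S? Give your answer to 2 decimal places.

L_N/L_S = (0.750)²(2.00)⁴ = 9.000.
F_N/F_S = (L_N/L_S)/(d_N/d_S)² = 9.000/1.210 = 7.438.
m_N − m_S = −2.5 log₁₀(7.438) = -2.18.

-2.18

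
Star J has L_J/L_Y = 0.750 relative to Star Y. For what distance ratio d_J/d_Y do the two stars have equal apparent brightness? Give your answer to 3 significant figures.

0.866

Equal flux requires L_J/d_J² = L_Y/d_Y², so d_J/d_Y = √(L_J/L_Y)
= √(0.750) = 0.8660.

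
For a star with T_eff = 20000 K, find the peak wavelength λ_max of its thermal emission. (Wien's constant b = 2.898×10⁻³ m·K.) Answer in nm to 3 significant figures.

λ_max = b/T = 2.898×10⁻³ / 20000 = 1.45×10^-7 m = 144.9 nm.

145 nm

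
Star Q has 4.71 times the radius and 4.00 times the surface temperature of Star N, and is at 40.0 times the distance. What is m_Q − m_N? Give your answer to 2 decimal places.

-1.38

L_Q/L_N = (4.71)²(4.00)⁴ = 5679.
F_Q/F_N = (L_Q/L_N)/(d_Q/d_N)² = 5679/1600 = 3.549.
m_Q − m_N = −2.5 log₁₀(3.549) = -1.38.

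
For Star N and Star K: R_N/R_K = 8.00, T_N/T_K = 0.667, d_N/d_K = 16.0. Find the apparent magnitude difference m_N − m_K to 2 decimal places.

3.26

L_N/L_K = (8.00)²(0.667)⁴ = 12.67.
F_N/F_K = (L_N/L_K)/(d_N/d_K)² = 12.67/256.0 = 0.04948.
m_N − m_K = −2.5 log₁₀(0.04948) = 3.26.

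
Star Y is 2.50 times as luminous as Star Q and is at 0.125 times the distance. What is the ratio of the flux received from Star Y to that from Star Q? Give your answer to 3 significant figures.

F = L/(4πd²), so F_Y/F_Q = (L_Y/L_Q) / (d_Y/d_Q)²
= 2.50 / (0.125)² = 2.50 / 0.01562 = 160.0.

160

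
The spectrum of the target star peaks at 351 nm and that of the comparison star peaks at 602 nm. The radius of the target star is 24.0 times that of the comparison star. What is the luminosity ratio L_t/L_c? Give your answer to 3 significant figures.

Wien's law gives T ∝ 1/λ_max, so T_t/T_c = λ_c/λ_t = 602/351 = 1.715.
Then L ∝ R²T⁴ gives L_t/L_c = (24.0)² × (1.715)⁴ = 576.0 × 8.653 = 4984.

4.98×10^3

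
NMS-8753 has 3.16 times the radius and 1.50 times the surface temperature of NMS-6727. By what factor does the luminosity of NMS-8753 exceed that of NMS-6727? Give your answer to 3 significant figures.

50.6

From the Stefan–Boltzmann law, L ∝ R²T⁴, so
L_NMS-8753/L_NMS-6727 = (R_NMS-8753/R_NMS-6727)² (T_NMS-8753/T_NMS-6727)⁴ = (3.16)² × (1.50)⁴ = 9.986 × 5.062 = 50.55.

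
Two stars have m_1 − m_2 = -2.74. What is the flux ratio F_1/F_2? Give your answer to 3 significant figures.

12.5

F_1/F_2 = 10^(−(m_1 − m_2)/2.5) = 10^(2.74/2.5) = 10^1.096 = 12.47.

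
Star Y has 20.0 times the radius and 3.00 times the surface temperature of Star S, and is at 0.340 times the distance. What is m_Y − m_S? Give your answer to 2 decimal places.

L_Y/L_S = (20.0)²(3.00)⁴ = 3.240×10^4.
F_Y/F_S = (L_Y/L_S)/(d_Y/d_S)² = 3.240×10^4/0.1156 = 2.803×10^5.
m_Y − m_S = −2.5 log₁₀(2.803×10^5) = -13.62.

-13.62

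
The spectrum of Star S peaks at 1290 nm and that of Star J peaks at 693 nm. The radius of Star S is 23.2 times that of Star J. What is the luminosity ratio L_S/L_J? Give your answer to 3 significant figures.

Wien's law gives T ∝ 1/λ_max, so T_S/T_J = λ_J/λ_S = 693/1290 = 0.5372.
Then L ∝ R²T⁴ gives L_S/L_J = (23.2)² × (0.5372)⁴ = 538.2 × 0.08329 = 44.83.

44.8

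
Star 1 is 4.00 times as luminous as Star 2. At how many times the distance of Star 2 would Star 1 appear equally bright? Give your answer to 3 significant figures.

2.00

Equal flux requires L_1/d_1² = L_2/d_2², so d_1/d_2 = √(L_1/L_2)
= √(4.00) = 2.000.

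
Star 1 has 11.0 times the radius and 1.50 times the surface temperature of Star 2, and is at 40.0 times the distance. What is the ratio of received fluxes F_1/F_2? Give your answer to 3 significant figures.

L_1/L_2 = (R_1/R_2)²(T_1/T_2)⁴ = (11.0)² × (1.50)⁴ = 612.6.
F_1/F_2 = (L_1/L_2)/(d_1/d_2)² = 612.6 / (40.0)² = 0.3829.

0.383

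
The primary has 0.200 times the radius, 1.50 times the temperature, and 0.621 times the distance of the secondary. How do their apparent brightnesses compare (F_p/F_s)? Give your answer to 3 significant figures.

L_p/L_s = (R_p/R_s)²(T_p/T_s)⁴ = (0.200)² × (1.50)⁴ = 0.2025.
F_p/F_s = (L_p/L_s)/(d_p/d_s)² = 0.2025 / (0.621)² = 0.5251.

0.525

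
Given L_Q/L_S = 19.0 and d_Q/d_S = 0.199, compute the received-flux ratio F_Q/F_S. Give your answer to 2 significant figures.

F = L/(4πd²), so F_Q/F_S = (L_Q/L_S) / (d_Q/d_S)²
= 19.0 / (0.199)² = 19.0 / 0.03960 = 479.8.

4.8×10^2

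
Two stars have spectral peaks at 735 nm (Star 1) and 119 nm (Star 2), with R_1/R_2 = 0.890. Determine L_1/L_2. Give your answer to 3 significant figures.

5.44×10^-4

Wien's law gives T ∝ 1/λ_max, so T_1/T_2 = λ_2/λ_1 = 119/735 = 0.1619.
Then L ∝ R²T⁴ gives L_1/L_2 = (0.890)² × (0.1619)⁴ = 0.7921 × 6.871×10^-4 = 5.443×10^-4.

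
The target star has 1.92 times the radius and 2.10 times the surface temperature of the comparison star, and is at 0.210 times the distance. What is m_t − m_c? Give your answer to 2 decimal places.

L_t/L_c = (1.92)²(2.10)⁴ = 71.69.
F_t/F_c = (L_t/L_c)/(d_t/d_c)² = 71.69/0.04410 = 1626.
m_t − m_c = −2.5 log₁₀(1626) = -8.03.

-8.03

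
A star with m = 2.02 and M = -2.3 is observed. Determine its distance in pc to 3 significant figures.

73.1 pc

m − M = 5 log₁₀(d/10 pc)
2.02 − (-2.3) = 4.32 = 5 log₁₀(d/10)
d = 10 × 10^(4.32/5) = 10 × 10^0.864 = 73.11 pc.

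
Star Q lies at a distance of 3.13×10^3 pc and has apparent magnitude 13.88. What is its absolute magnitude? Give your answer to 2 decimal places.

1.40

M = m − 5 log₁₀(d/10 pc) = 13.88 − 5 log₁₀(3.13×10^3/10)
  = 13.88 − 5 × 2.496 = 13.88 − 12.48 = 1.40.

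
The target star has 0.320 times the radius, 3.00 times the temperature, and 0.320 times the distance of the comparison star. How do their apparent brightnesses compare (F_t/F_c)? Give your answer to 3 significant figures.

L_t/L_c = (R_t/R_c)²(T_t/T_c)⁴ = (0.320)² × (3.00)⁴ = 8.294.
F_t/F_c = (L_t/L_c)/(d_t/d_c)² = 8.294 / (0.320)² = 81.00.

81.0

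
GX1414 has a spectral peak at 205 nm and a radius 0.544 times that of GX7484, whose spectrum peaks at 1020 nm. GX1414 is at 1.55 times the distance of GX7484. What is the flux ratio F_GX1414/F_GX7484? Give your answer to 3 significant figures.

75.5

Wien's law: T_GX1414/T_GX7484 = λ_GX7484/λ_GX1414 = 1020/205 = 4.976.
L_GX1414/L_GX7484 = (R_GX1414/R_GX7484)²(T_GX1414/T_GX7484)⁴ = (0.544)²(4.976)⁴ = 181.4.
F_GX1414/F_GX7484 = (L_GX1414/L_GX7484)/(d_GX1414/d_GX7484)² = 181.4/(1.55)² = 75.50.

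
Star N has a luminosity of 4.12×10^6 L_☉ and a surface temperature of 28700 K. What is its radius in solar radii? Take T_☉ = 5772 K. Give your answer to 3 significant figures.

82.1 solar radii

R/R_☉ = √(L/L_☉) / (T/T_☉)² = √(4.12×10^6) / (4.972)²
       = 2030 / 24.72 = 82.10.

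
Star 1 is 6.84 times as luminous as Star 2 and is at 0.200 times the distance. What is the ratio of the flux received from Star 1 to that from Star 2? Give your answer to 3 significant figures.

171

F = L/(4πd²), so F_1/F_2 = (L_1/L_2) / (d_1/d_2)²
= 6.84 / (0.200)² = 6.84 / 0.04000 = 171.0.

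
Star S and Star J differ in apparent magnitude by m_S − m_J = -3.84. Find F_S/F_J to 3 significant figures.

34.4

F_S/F_J = 10^(−(m_S − m_J)/2.5) = 10^(3.84/2.5) = 10^1.536 = 34.36.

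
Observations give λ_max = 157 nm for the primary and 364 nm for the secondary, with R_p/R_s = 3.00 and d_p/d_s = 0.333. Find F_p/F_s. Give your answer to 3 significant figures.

2.35×10^3

Wien's law: T_p/T_s = λ_s/λ_p = 364/157 = 2.318.
L_p/L_s = (R_p/R_s)²(T_p/T_s)⁴ = (3.00)²(2.318)⁴ = 260.0.
F_p/F_s = (L_p/L_s)/(d_p/d_s)² = 260.0/(0.333)² = 2345.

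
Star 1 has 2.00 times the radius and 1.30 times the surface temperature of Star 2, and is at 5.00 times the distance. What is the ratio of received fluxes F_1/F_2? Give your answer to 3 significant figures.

0.457

L_1/L_2 = (R_1/R_2)²(T_1/T_2)⁴ = (2.00)² × (1.30)⁴ = 11.42.
F_1/F_2 = (L_1/L_2)/(d_1/d_2)² = 11.42 / (5.00)² = 0.4570.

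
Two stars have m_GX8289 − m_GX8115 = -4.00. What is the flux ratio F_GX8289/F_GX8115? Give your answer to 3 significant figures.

F_GX8289/F_GX8115 = 10^(−(m_GX8289 − m_GX8115)/2.5) = 10^(4.00/2.5) = 10^1.600 = 39.81.

39.8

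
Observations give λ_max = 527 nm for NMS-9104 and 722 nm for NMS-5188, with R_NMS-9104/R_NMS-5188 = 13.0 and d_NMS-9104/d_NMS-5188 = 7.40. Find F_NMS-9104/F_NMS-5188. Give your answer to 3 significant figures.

10.9

Wien's law: T_NMS-9104/T_NMS-5188 = λ_NMS-5188/λ_NMS-9104 = 722/527 = 1.370.
L_NMS-9104/L_NMS-5188 = (R_NMS-9104/R_NMS-5188)²(T_NMS-9104/T_NMS-5188)⁴ = (13.0)²(1.370)⁴ = 595.4.
F_NMS-9104/F_NMS-5188 = (L_NMS-9104/L_NMS-5188)/(d_NMS-9104/d_NMS-5188)² = 595.4/(7.40)² = 10.87.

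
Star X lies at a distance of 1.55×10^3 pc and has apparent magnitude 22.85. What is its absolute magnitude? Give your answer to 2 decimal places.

M = m − 5 log₁₀(d/10 pc) = 22.85 − 5 log₁₀(1.55×10^3/10)
  = 22.85 − 5 × 2.190 = 22.85 − 10.95 = 11.90.

11.90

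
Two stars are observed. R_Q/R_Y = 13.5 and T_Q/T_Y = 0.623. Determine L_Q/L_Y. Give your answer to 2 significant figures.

27

From the Stefan–Boltzmann law, L ∝ R²T⁴, so
L_Q/L_Y = (R_Q/R_Y)² (T_Q/T_Y)⁴ = (13.5)² × (0.623)⁴ = 182.2 × 0.1506 = 27.45.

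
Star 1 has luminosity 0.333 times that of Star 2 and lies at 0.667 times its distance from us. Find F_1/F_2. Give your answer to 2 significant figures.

F = L/(4πd²), so F_1/F_2 = (L_1/L_2) / (d_1/d_2)²
= 0.333 / (0.667)² = 0.333 / 0.4449 = 0.7485.

0.75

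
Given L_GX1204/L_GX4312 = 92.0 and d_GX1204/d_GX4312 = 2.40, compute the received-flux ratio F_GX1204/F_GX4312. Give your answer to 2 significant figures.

16

F = L/(4πd²), so F_GX1204/F_GX4312 = (L_GX1204/L_GX4312) / (d_GX1204/d_GX4312)²
= 92.0 / (2.40)² = 92.0 / 5.760 = 15.97.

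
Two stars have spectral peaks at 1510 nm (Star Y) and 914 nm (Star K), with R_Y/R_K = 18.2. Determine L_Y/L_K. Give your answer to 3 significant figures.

Wien's law gives T ∝ 1/λ_max, so T_Y/T_K = λ_K/λ_Y = 914/1510 = 0.6053.
Then L ∝ R²T⁴ gives L_Y/L_K = (18.2)² × (0.6053)⁴ = 331.2 × 0.1342 = 44.47.

44.5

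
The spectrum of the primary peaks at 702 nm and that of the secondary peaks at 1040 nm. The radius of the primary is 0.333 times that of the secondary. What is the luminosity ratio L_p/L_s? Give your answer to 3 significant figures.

Wien's law gives T ∝ 1/λ_max, so T_p/T_s = λ_s/λ_p = 1040/702 = 1.481.
Then L ∝ R²T⁴ gives L_p/L_s = (0.333)² × (1.481)⁴ = 0.1109 × 4.817 = 0.5342.

0.534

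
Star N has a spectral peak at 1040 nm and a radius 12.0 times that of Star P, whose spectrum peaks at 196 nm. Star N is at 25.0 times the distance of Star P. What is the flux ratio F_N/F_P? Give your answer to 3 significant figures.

Wien's law: T_N/T_P = λ_P/λ_N = 196/1040 = 0.1885.
L_N/L_P = (R_N/R_P)²(T_N/T_P)⁴ = (12.0)²(0.1885)⁴ = 0.1817.
F_N/F_P = (L_N/L_P)/(d_N/d_P)² = 0.1817/(25.0)² = 2.907×10^-4.

2.91×10^-4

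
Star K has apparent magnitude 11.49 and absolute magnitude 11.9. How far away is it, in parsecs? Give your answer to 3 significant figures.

m − M = 5 log₁₀(d/10 pc)
11.49 − (11.9) = -0.41 = 5 log₁₀(d/10)
d = 10 × 10^(-0.41/5) = 10 × 10^-0.082 = 8.279 pc.

8.28 pc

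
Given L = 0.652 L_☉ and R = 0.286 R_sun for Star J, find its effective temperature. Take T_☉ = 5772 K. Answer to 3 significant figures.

9.70×10^3 K

T/T_☉ = (L/L_☉)^(1/4) / (R/R_☉)^(1/2)
T = 5772 × (0.652)^(1/4) / √(0.286) = 5772 × 0.8986 / 0.5348 = 9699 K.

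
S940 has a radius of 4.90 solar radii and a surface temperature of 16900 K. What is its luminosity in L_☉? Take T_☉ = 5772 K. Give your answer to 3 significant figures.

1.76×10^3 L_☉

L/L_☉ = (R/R_☉)² (T/T_☉)⁴ = (4.90)² × (16900/5772)⁴
       = 24.01 × (2.928)⁴ = 24.01 × 73.49 = 1765.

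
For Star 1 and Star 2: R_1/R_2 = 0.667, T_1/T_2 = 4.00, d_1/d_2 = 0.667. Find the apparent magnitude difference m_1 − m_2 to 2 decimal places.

-6.02

L_1/L_2 = (0.667)²(4.00)⁴ = 113.9.
F_1/F_2 = (L_1/L_2)/(d_1/d_2)² = 113.9/0.4449 = 256.0.
m_1 − m_2 = −2.5 log₁₀(256.0) = -6.02.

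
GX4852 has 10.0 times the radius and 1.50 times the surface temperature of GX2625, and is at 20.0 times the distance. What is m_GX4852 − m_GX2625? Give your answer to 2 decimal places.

-0.26

L_GX4852/L_GX2625 = (10.0)²(1.50)⁴ = 506.2.
F_GX4852/F_GX2625 = (L_GX4852/L_GX2625)/(d_GX4852/d_GX2625)² = 506.2/400.0 = 1.266.
m_GX4852 − m_GX2625 = −2.5 log₁₀(1.266) = -0.26.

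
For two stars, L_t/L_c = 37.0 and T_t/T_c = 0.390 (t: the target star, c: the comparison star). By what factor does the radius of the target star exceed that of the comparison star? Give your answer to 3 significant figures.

40.0

L ∝ R²T⁴ gives R ∝ √L / T², so
R_t/R_c = √(37.0) / (0.390)² = 6.083 / 0.1521 = 39.99.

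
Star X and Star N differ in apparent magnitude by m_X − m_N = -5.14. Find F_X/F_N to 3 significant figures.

114

F_X/F_N = 10^(−(m_X − m_N)/2.5) = 10^(5.14/2.5) = 10^2.056 = 113.8.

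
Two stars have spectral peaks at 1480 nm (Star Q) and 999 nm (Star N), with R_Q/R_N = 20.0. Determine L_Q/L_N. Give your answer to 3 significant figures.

Wien's law gives T ∝ 1/λ_max, so T_Q/T_N = λ_N/λ_Q = 999/1480 = 0.6750.
Then L ∝ R²T⁴ gives L_Q/L_N = (20.0)² × (0.6750)⁴ = 400.0 × 0.2076 = 83.04.

83.0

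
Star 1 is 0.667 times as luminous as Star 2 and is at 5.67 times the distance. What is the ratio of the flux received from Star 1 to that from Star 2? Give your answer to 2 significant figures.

F = L/(4πd²), so F_1/F_2 = (L_1/L_2) / (d_1/d_2)²
= 0.667 / (5.67)² = 0.667 / 32.15 = 0.02075.

0.021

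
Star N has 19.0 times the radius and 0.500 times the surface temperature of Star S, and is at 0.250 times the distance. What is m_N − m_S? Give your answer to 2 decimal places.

L_N/L_S = (19.0)²(0.500)⁴ = 22.56.
F_N/F_S = (L_N/L_S)/(d_N/d_S)² = 22.56/0.06250 = 361.0.
m_N − m_S = −2.5 log₁₀(361.0) = -6.39.

-6.39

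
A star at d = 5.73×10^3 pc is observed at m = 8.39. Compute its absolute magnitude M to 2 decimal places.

M = m − 5 log₁₀(d/10 pc) = 8.39 − 5 log₁₀(5.73×10^3/10)
  = 8.39 − 5 × 2.758 = 8.39 − 13.79 = -5.40.

-5.40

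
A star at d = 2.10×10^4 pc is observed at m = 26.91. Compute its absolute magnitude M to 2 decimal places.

10.30

M = m − 5 log₁₀(d/10 pc) = 26.91 − 5 log₁₀(2.10×10^4/10)
  = 26.91 − 5 × 3.322 = 26.91 − 16.61 = 10.30.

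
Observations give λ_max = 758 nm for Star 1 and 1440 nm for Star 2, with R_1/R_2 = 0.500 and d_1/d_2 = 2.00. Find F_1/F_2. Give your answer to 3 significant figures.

0.814

Wien's law: T_1/T_2 = λ_2/λ_1 = 1440/758 = 1.900.
L_1/L_2 = (R_1/R_2)²(T_1/T_2)⁴ = (0.500)²(1.900)⁴ = 3.256.
F_1/F_2 = (L_1/L_2)/(d_1/d_2)² = 3.256/(2.00)² = 0.8141.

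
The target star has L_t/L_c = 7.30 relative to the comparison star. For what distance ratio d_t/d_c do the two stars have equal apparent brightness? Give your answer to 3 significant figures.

Equal flux requires L_t/d_t² = L_c/d_c², so d_t/d_c = √(L_t/L_c)
= √(7.30) = 2.702.

2.70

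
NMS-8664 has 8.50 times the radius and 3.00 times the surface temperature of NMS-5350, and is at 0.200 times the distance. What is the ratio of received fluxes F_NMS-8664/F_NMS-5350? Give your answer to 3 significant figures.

1.46×10^5

L_NMS-8664/L_NMS-5350 = (R_NMS-8664/R_NMS-5350)²(T_NMS-8664/T_NMS-5350)⁴ = (8.50)² × (3.00)⁴ = 5852.
F_NMS-8664/F_NMS-5350 = (L_NMS-8664/L_NMS-5350)/(d_NMS-8664/d_NMS-5350)² = 5852 / (0.200)² = 1.463×10^5.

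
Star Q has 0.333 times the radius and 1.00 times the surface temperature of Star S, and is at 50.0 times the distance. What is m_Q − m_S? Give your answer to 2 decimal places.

L_Q/L_S = (0.333)²(1.00)⁴ = 0.1109.
F_Q/F_S = (L_Q/L_S)/(d_Q/d_S)² = 0.1109/2500 = 4.436×10^-5.
m_Q − m_S = −2.5 log₁₀(4.436×10^-5) = 10.88.

10.88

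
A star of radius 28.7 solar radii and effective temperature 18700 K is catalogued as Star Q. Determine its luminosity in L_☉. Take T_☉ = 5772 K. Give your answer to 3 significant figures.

L/L_☉ = (R/R_☉)² (T/T_☉)⁴ = (28.7)² × (18700/5772)⁴
       = 823.7 × (3.240)⁴ = 823.7 × 110.2 = 9.075×10^4.

9.07×10^4 L_☉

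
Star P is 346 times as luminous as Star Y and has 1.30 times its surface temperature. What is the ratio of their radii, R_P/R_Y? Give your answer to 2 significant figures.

L ∝ R²T⁴ gives R ∝ √L / T², so
R_P/R_Y = √(346) / (1.30)² = 18.60 / 1.690 = 11.01.

11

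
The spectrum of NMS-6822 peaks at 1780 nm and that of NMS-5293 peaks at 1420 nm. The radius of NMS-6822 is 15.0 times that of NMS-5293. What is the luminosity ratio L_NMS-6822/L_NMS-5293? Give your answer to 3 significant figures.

Wien's law gives T ∝ 1/λ_max, so T_NMS-6822/T_NMS-5293 = λ_NMS-5293/λ_NMS-6822 = 1420/1780 = 0.7978.
Then L ∝ R²T⁴ gives L_NMS-6822/L_NMS-5293 = (15.0)² × (0.7978)⁴ = 225.0 × 0.4050 = 91.13.

91.1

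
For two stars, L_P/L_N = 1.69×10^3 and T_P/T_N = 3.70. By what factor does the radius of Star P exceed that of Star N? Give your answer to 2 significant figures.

L ∝ R²T⁴ gives R ∝ √L / T², so
R_P/R_N = √(1.69×10^3) / (3.70)² = 41.11 / 13.69 = 3.003.

3.0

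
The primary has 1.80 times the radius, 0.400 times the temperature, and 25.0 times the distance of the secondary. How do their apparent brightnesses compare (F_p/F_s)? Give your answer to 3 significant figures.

1.33×10^-4

L_p/L_s = (R_p/R_s)²(T_p/T_s)⁴ = (1.80)² × (0.400)⁴ = 0.08294.
F_p/F_s = (L_p/L_s)/(d_p/d_s)² = 0.08294 / (25.0)² = 1.327×10^-4.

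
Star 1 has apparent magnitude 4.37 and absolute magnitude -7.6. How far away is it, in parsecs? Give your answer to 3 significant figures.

m − M = 5 log₁₀(d/10 pc)
4.37 − (-7.6) = 11.97 = 5 log₁₀(d/10)
d = 10 × 10^(11.97/5) = 10 × 10^2.394 = 2477 pc.

2.48×10^3 pc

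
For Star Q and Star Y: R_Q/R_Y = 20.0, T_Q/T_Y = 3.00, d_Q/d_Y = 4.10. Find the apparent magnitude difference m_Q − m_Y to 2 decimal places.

-8.21

L_Q/L_Y = (20.0)²(3.00)⁴ = 3.240×10^4.
F_Q/F_Y = (L_Q/L_Y)/(d_Q/d_Y)² = 3.240×10^4/16.81 = 1927.
m_Q − m_Y = −2.5 log₁₀(1927) = -8.21.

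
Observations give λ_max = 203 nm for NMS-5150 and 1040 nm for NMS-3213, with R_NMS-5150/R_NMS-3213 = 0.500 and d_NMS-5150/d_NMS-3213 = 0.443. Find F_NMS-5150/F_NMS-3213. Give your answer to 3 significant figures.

878

Wien's law: T_NMS-5150/T_NMS-3213 = λ_NMS-3213/λ_NMS-5150 = 1040/203 = 5.123.
L_NMS-5150/L_NMS-3213 = (R_NMS-5150/R_NMS-3213)²(T_NMS-5150/T_NMS-3213)⁴ = (0.500)²(5.123)⁴ = 172.2.
F_NMS-5150/F_NMS-3213 = (L_NMS-5150/L_NMS-3213)/(d_NMS-5150/d_NMS-3213)² = 172.2/(0.443)² = 877.6.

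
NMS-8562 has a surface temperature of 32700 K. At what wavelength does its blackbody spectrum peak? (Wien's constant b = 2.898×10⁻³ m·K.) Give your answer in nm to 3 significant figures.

λ_max = b/T = 2.898×10⁻³ / 32700 = 8.86×10^-8 m = 88.62 nm.

88.6 nm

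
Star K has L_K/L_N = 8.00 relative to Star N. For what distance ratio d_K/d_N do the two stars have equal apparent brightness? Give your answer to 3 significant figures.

2.83

Equal flux requires L_K/d_K² = L_N/d_N², so d_K/d_N = √(L_K/L_N)
= √(8.00) = 2.828.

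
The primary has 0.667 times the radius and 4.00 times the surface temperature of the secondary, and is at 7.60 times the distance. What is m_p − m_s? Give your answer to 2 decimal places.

-0.74

L_p/L_s = (0.667)²(4.00)⁴ = 113.9.
F_p/F_s = (L_p/L_s)/(d_p/d_s)² = 113.9/57.76 = 1.972.
m_p − m_s = −2.5 log₁₀(1.972) = -0.74.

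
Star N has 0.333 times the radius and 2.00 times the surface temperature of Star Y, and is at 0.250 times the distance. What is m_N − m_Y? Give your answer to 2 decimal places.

-3.63

L_N/L_Y = (0.333)²(2.00)⁴ = 1.774.
F_N/F_Y = (L_N/L_Y)/(d_N/d_Y)² = 1.774/0.06250 = 28.39.
m_N − m_Y = −2.5 log₁₀(28.39) = -3.63.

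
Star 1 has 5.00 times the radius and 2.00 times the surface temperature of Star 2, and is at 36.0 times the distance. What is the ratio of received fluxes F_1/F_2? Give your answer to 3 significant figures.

L_1/L_2 = (R_1/R_2)²(T_1/T_2)⁴ = (5.00)² × (2.00)⁴ = 400.0.
F_1/F_2 = (L_1/L_2)/(d_1/d_2)² = 400.0 / (36.0)² = 0.3086.

0.309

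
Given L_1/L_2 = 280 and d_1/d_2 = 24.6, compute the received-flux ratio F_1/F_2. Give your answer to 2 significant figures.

0.46

F = L/(4πd²), so F_1/F_2 = (L_1/L_2) / (d_1/d_2)²
= 280 / (24.6)² = 280 / 605.2 = 0.4627.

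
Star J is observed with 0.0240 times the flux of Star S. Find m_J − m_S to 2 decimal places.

4.05

m_J − m_S = −2.5 log₁₀(F_J/F_S) = −2.5 log₁₀(0.0240) = −2.5 × (-1.620) = 4.049.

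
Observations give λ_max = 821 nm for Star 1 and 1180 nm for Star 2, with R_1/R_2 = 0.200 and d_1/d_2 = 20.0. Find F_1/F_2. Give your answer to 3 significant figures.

4.27×10^-4

Wien's law: T_1/T_2 = λ_2/λ_1 = 1180/821 = 1.437.
L_1/L_2 = (R_1/R_2)²(T_1/T_2)⁴ = (0.200)²(1.437)⁴ = 0.1707.
F_1/F_2 = (L_1/L_2)/(d_1/d_2)² = 0.1707/(20.0)² = 4.267×10^-4.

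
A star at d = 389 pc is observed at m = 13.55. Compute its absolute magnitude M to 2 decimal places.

5.60

M = m − 5 log₁₀(d/10 pc) = 13.55 − 5 log₁₀(389/10)
  = 13.55 − 5 × 1.590 = 13.55 − 7.95 = 5.60.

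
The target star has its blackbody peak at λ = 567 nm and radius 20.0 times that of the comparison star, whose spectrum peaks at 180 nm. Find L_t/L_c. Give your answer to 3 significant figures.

Wien's law gives T ∝ 1/λ_max, so T_t/T_c = λ_c/λ_t = 180/567 = 0.3175.
Then L ∝ R²T⁴ gives L_t/L_c = (20.0)² × (0.3175)⁴ = 400.0 × 0.01016 = 4.063.

4.06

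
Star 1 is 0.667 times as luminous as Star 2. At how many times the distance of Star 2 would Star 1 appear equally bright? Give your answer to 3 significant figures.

0.817

Equal flux requires L_1/d_1² = L_2/d_2², so d_1/d_2 = √(L_1/L_2)
= √(0.667) = 0.8167.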